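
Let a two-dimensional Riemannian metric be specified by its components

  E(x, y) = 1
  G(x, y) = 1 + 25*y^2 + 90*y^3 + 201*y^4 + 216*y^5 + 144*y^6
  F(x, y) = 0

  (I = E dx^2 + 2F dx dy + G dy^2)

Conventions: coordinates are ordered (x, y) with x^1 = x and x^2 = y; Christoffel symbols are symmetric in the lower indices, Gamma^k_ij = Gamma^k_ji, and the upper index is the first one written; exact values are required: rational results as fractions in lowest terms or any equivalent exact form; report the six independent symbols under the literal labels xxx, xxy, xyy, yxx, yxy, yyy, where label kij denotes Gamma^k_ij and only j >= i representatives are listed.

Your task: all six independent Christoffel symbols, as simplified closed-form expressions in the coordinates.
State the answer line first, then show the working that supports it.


Answer: Gamma_xxx = 0, Gamma_xxy = 0, Gamma_xyy = 0, Gamma_yxx = 0, Gamma_yxy = 0, Gamma_yyy = (432*y^5 + 540*y^4 + 402*y^3 + 135*y^2 + 25*y)/(144*y^6 + 216*y^5 + 201*y^4 + 90*y^3 + 25*y^2 + 1)

E = 1; F = 0; G = 1 + 25*y^2 + 90*y^3 + 201*y^4 + 216*y^5 + 144*y^6
Gamma^k_ij = (1/2) g^{kl} (d_i g_jl + d_j g_il - d_l g_ij), with g^inv = (1/(EG-F^2)) [[G, -F], [-F, E]]
first partials: E_x = 0, E_y = 0, F_x = 0, F_y = 0, G_x = 0, G_y = 50*y + 270*y^2 + 804*y^3 + 1080*y^4 + 864*y^5
D = EG - F^2 = 1 + 25*y^2 + 90*y^3 + 201*y^4 + 216*y^5 + 144*y^6
expanded: Gamma^x_xx = (G E_x - 2F F_x + F E_y)/(2D), Gamma^x_xy = (G E_y - F G_x)/(2D), Gamma^x_yy = (2G F_y - G G_x - F G_y)/(2D), Gamma^y_xx = (2E F_x - E E_y - F E_x)/(2D), Gamma^y_xy = (E G_x - F E_y)/(2D), Gamma^y_yy = (E G_y - 2F F_y + F G_x)/(2D); substitute and cancel common factors


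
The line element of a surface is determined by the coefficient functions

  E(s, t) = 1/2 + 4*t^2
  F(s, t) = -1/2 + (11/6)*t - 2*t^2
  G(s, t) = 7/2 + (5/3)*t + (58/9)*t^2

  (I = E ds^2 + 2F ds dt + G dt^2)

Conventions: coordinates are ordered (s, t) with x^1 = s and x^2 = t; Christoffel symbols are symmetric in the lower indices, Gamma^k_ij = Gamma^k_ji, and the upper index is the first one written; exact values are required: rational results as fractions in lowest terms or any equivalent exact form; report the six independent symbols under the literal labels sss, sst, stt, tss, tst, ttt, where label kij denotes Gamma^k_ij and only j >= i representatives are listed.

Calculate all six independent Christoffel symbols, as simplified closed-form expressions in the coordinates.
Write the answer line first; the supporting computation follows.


Answer: Gamma_sss = (-288*t^3 + 264*t^2 - 72*t)/(784*t^4 + 504*t^3 + 427*t^2 + 96*t + 54), Gamma_sst = (928*t^3 + 240*t^2 + 504*t)/(784*t^4 + 504*t^3 + 427*t^2 + 96*t + 54), Gamma_stt = (-464*t^3 - 180*t^2 - 333*t + 246)/(784*t^4 + 504*t^3 + 427*t^2 + 96*t + 54), Gamma_tss = (-576*t^3 - 72*t)/(784*t^4 + 504*t^3 + 427*t^2 + 96*t + 54), Gamma_tst = (288*t^3 - 264*t^2 + 72*t)/(784*t^4 + 504*t^3 + 427*t^2 + 96*t + 54), Gamma_ttt = (640*t^3 + 516*t^2 - 77*t + 48)/(784*t^4 + 504*t^3 + 427*t^2 + 96*t + 54)

E = 1/2 + 4*t^2; F = -1/2 + (11/6)*t - 2*t^2; G = 7/2 + (5/3)*t + (58/9)*t^2
Gamma^k_ij = (1/2) g^{kl} (d_i g_jl + d_j g_il - d_l g_ij), with g^inv = (1/(EG-F^2)) [[G, -F], [-F, E]]
first partials: E_s = 0, E_t = 8*t, F_s = 0, F_t = 11/6 - 4*t, G_s = 0, G_t = 5/3 + (116/9)*t
D = EG - F^2 = 3/2 + (8/3)*t + (427/36)*t^2 + 14*t^3 + (196/9)*t^4
expanded: Gamma^s_ss = (G E_s - 2F F_s + F E_t)/(2D), Gamma^s_st = (G E_t - F G_s)/(2D), Gamma^s_tt = (2G F_t - G G_s - F G_t)/(2D), Gamma^t_ss = (2E F_s - E E_t - F E_s)/(2D), Gamma^t_st = (E G_s - F E_t)/(2D), Gamma^t_tt = (E G_t - 2F F_t + F G_s)/(2D); substitute and cancel common factors


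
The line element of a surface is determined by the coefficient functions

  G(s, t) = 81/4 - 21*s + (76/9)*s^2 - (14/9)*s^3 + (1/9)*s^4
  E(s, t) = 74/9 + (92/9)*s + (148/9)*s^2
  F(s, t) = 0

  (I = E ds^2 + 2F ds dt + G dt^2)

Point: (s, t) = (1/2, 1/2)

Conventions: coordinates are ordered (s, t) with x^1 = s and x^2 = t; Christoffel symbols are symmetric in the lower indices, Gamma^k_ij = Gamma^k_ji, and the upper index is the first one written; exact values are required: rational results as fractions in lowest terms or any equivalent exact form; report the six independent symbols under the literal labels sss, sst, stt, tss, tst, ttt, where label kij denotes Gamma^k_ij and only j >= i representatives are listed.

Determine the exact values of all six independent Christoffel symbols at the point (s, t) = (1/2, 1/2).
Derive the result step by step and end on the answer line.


E = 157/9, F = 0, G = 1681/144 at the point
E_s = 80/3, E_t = 0, F_s = 0, F_t = 0, G_s = -41/3, G_t = 0
EG - F^2 = 263917/1296;  g^inv = (1296/263917) * [[1681/144, 0], [0, 157/9]]
first-kind symbols [ij,l] = (1/2)(d_i g_jl + d_j g_il - d_l g_ij): [ss,s] = E_s/2 = 40/3, [ss,t] = F_s - E_t/2 = 0, [st,s] = E_t/2 = 0, [st,t] = G_s/2 = -41/6, [tt,s] = F_t - G_s/2 = 41/6, [tt,t] = G_t/2 = 0
Gamma^s_ij = (G*[ij,s] - F*[ij,t])/(EG - F^2), Gamma^t_ij = (E*[ij,t] - F*[ij,s])/(EG - F^2)

Answer: Gamma_sss = 120/157, Gamma_sst = 0, Gamma_stt = 123/314, Gamma_tss = 0, Gamma_tst = -24/41, Gamma_ttt = 0


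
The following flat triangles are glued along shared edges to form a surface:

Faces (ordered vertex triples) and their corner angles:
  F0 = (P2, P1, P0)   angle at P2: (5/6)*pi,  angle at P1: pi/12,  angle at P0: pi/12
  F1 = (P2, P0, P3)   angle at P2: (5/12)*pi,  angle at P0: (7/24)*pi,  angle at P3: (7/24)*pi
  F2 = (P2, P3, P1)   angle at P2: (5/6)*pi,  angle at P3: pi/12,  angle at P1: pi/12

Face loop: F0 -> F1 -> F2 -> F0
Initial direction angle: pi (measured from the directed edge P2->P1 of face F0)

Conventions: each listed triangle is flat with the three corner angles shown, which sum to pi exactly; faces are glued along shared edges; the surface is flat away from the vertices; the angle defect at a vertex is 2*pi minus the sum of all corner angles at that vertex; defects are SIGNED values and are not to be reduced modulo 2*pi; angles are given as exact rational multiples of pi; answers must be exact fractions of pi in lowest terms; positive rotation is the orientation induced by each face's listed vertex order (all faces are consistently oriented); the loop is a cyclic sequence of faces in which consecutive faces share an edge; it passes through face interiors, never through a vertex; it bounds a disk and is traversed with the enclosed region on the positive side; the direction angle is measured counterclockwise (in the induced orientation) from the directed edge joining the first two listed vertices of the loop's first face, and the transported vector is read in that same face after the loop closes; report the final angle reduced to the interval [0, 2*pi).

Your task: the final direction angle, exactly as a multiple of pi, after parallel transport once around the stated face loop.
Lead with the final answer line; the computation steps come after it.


Answer: final direction angle = (11/12)*pi

enclosed vertex P2: corner angles sum to (25/12)*pi, defect = 2*pi - (25/12)*pi = -pi/12
the rotation equals the total enclosed defect, so the final angle is initial + defects (mod 2*pi)
final angle = pi - pi/12 = (11/12)*pi (mod 2*pi)


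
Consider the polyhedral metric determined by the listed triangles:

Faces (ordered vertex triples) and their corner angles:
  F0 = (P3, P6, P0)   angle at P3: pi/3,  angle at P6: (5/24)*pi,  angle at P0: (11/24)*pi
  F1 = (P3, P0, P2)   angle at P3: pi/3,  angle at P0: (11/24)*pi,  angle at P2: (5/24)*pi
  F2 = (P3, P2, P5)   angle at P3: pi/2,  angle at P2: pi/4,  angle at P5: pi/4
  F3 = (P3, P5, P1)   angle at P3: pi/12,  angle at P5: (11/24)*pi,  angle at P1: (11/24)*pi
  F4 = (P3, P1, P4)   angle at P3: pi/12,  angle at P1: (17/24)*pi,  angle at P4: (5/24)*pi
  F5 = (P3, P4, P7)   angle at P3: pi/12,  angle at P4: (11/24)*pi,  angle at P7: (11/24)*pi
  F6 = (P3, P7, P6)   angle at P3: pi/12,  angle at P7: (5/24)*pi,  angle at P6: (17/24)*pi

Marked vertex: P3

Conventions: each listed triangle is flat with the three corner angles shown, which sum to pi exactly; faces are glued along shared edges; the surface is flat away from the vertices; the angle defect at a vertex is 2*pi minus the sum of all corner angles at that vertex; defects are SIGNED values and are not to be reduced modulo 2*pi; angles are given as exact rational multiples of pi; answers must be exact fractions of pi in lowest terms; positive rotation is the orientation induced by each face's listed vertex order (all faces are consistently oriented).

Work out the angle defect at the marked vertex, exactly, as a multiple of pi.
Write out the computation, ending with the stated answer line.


Sum of corner angles at P3: (3/2)*pi
defect = 2*pi - (3/2)*pi

Answer: defect(P3) = pi/2


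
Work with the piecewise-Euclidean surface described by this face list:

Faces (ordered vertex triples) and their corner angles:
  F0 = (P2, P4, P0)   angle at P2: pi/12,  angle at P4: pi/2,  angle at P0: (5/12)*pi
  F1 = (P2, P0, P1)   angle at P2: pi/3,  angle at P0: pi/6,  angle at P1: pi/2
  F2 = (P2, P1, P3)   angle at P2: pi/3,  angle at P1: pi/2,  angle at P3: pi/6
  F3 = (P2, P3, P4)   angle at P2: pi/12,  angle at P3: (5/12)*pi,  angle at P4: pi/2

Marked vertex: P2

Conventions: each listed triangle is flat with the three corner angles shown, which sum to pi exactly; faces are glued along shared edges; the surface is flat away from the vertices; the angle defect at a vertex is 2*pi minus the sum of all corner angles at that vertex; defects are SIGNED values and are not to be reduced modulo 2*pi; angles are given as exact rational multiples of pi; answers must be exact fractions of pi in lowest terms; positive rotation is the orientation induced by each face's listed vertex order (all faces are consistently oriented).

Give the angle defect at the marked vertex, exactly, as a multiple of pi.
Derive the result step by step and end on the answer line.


Sum of corner angles at P2: (5/6)*pi
defect = 2*pi - (5/6)*pi

Answer: defect(P2) = (7/6)*pi


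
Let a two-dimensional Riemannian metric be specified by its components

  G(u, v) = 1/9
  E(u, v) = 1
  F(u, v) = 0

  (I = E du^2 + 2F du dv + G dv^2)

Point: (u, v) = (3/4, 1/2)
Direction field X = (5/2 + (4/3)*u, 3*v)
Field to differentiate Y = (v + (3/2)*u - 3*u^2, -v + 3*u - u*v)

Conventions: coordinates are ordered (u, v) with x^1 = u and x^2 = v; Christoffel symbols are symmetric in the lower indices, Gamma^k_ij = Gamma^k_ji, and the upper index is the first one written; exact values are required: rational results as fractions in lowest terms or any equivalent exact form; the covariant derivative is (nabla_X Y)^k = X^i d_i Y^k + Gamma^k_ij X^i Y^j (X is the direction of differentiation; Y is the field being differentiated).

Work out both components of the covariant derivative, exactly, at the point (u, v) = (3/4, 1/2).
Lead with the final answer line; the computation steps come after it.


Answer: (nabla_X Y)^u = -9, (nabla_X Y)^v = 49/8

E = 1, F = 0, G = 1/9 at the point
E_u = 0, E_v = 0, F_u = 0, F_v = 0, G_u = 0, G_v = 0
EG - F^2 = 1/9;  g^inv = (9) * [[1/9, 0], [0, 1]]
first-kind symbols [ij,l] = (1/2)(d_i g_jl + d_j g_il - d_l g_ij): [uu,u] = E_u/2 = 0, [uu,v] = F_u - E_v/2 = 0, [uv,u] = E_v/2 = 0, [uv,v] = G_u/2 = 0, [vv,u] = F_v - G_u/2 = 0, [vv,v] = G_v/2 = 0
Gamma^u_ij = (G*[ij,u] - F*[ij,v])/(EG - F^2), Gamma^v_ij = (E*[ij,v] - F*[ij,u])/(EG - F^2)
Gamma_uuu = 0, Gamma_uuv = 0, Gamma_uvv = 0, Gamma_vuu = 0, Gamma_vuv = 0, Gamma_vvv = 0
X = (7/2, 3/2), Y = (-1/16, 11/8) at the point


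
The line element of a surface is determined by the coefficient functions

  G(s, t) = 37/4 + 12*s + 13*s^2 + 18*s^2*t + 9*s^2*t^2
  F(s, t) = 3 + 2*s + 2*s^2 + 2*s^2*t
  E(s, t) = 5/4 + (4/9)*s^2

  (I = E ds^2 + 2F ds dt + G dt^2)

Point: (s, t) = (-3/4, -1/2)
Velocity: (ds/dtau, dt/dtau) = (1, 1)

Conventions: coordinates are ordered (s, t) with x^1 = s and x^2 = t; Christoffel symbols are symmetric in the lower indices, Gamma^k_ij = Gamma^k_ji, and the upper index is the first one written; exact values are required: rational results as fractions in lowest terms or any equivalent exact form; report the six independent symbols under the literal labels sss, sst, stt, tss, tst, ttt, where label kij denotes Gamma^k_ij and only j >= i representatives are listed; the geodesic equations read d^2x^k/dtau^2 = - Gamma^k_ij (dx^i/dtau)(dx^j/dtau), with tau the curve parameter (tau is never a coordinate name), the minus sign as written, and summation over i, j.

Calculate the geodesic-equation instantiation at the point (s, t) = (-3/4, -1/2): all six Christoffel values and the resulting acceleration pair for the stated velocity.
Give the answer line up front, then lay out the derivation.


Answer: Gamma_sss = -1756/1071, Gamma_sst = -33/17, Gamma_stt = -17/4, Gamma_tss = 368/357, Gamma_tst = 24/17, Gamma_ttt = 3; accelerations (d^2s/dtau^2, d^2t/dtau^2) = (41863/4284, -2447/357)

E = 3/2, F = 33/16, G = 241/64 at the point
E_s = -2/3, E_t = 0, F_s = 1/2, F_t = 9/8, G_s = 21/8, G_t = 81/16
EG - F^2 = 357/256;  g^inv = (256/357) * [[241/64, -33/16], [-33/16, 3/2]]
first-kind symbols [ij,l] = (1/2)(d_i g_jl + d_j g_il - d_l g_ij): [ss,s] = E_s/2 = -1/3, [ss,t] = F_s - E_t/2 = 1/2, [st,s] = E_t/2 = 0, [st,t] = G_s/2 = 21/16, [tt,s] = F_t - G_s/2 = -3/16, [tt,t] = G_t/2 = 81/32
Gamma^s_ij = (G*[ij,s] - F*[ij,t])/(EG - F^2), Gamma^t_ij = (E*[ij,t] - F*[ij,s])/(EG - F^2)
Gamma_sss = -1756/1071, Gamma_sst = -33/17, Gamma_stt = -17/4, Gamma_tss = 368/357, Gamma_tst = 24/17, Gamma_ttt = 3
d^2s/dtau^2 = -(Gamma_sss*(1)^2 + 2*Gamma_sst*(1)*(1) + Gamma_stt*(1)^2) = 41863/4284
d^2t/dtau^2 = -(Gamma_tss*(1)^2 + 2*Gamma_tst*(1)*(1) + Gamma_ttt*(1)^2) = -2447/357


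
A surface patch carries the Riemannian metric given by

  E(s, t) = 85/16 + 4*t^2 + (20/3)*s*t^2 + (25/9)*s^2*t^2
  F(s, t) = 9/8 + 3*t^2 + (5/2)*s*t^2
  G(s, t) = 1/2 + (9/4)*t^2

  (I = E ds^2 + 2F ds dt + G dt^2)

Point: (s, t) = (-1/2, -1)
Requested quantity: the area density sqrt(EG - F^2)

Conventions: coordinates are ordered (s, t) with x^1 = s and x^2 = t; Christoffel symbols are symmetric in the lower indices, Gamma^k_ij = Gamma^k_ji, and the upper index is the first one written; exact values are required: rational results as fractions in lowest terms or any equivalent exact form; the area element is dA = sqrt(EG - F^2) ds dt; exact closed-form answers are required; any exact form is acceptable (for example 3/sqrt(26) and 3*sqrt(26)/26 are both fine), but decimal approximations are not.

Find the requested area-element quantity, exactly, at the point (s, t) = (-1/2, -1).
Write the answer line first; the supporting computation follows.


Answer: sqrt(EG - F^2) = sqrt(5810)/24

E = 961/144, F = 23/8, G = 11/4; EG - F^2 = 2905/288


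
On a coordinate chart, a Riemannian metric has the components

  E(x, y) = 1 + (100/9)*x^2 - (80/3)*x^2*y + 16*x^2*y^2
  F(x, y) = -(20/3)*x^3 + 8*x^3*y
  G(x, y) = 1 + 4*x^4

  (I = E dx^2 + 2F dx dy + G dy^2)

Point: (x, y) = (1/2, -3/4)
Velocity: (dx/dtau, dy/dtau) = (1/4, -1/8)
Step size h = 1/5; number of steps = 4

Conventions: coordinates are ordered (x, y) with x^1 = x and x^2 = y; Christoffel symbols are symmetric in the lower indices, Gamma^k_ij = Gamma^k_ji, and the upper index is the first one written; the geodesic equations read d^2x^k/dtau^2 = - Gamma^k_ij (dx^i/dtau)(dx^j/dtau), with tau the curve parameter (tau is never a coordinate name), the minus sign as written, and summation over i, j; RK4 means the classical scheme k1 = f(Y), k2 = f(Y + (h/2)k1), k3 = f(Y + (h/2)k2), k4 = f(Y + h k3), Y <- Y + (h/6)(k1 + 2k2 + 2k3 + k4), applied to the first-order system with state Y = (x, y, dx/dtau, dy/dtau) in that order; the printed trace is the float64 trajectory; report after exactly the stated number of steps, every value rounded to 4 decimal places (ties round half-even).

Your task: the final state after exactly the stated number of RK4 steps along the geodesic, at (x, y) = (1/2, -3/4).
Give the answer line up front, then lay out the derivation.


Answer: x = 0.6653, y = -0.8441, dx/dtau = 0.1738, dy/dtau = -0.1115

f(Y) = (dx/dtau, dy/dtau, -Gamma^x_ij Y'^i Y'^j, -Gamma^y_ij Y'^i Y'^j) with the Gammas evaluated at the stage position; h = 0.200000; intermediate values shown to 6 dp
step 0: x = 0.5000, y = -0.7500, dx/dtau = 0.2500, dy/dtau = -0.1250
step 1:
  k1: at (x, y) = (0.500000, -0.750000), (dx/dtau, dy/dtau) = (0.250000, -0.125000); Gamma_xxx = 1.778325, Gamma_xxy = -0.561576, Gamma_xyy = 0.000000, Gamma_yxx = -0.280788, Gamma_yxy = 0.088670, Gamma_yyy = 0.000000; k1 = (0.250000, -0.125000, -0.146244, 0.023091)
  k2: at (x, y) = (0.525000, -0.762500), (dx/dtau, dy/dtau) = (0.235376, -0.122691); Gamma_xxx = 1.706627, Gamma_xxy = -0.561449, Gamma_xyy = 0.000000, Gamma_yxx = -0.280725, Gamma_yxy = 0.092353, Gamma_yyy = 0.000000; k2 = (0.235376, -0.122691, -0.126978, 0.020887)
  k3: at (x, y) = (0.523538, -0.762269), (dx/dtau, dy/dtau) = (0.237302, -0.122911); Gamma_xxx = 1.710810, Gamma_xxy = -0.561339, Gamma_xyy = 0.000000, Gamma_yxx = -0.280669, Gamma_yxy = 0.092091, Gamma_yyy = 0.000000; k3 = (0.237302, -0.122911, -0.129085, 0.021177)
  k4: at (x, y) = (0.547460, -0.774582), (dx/dtau, dy/dtau) = (0.224183, -0.120765); Gamma_xxx = 1.646135, Gamma_xxy = -0.560473, Gamma_xyy = 0.000000, Gamma_yxx = -0.280237, Gamma_yxy = 0.095414, Gamma_yyy = 0.000000; k4 = (0.224183, -0.120765, -0.113079, 0.019251)
  Y <- Y + (h/6)(k1 + 2k2 + 2k3 + k4): x = 0.5473, y = -0.7746, dx/dtau = 0.2243, dy/dtau = -0.1208
step 2:
  k1: at (x, y) = (0.547318, -0.774566), (dx/dtau, dy/dtau) = (0.224285, -0.120784); Gamma_xxx = 1.646520, Gamma_xxy = -0.560464, Gamma_xyy = 0.000000, Gamma_yxx = -0.280232, Gamma_yxy = 0.095389, Gamma_yyy = 0.000000; k1 = (0.224285, -0.120784, -0.113192, 0.019265)
  k2: at (x, y) = (0.569746, -0.786644), (dx/dtau, dy/dtau) = (0.212966, -0.118858); Gamma_xxx = 1.589407, Gamma_xxy = -0.558995, Gamma_xyy = 0.000000, Gamma_yxx = -0.279498, Gamma_yxy = 0.098299, Gamma_yyy = 0.000000; k2 = (0.212966, -0.118858, -0.100386, 0.017653)
  k3: at (x, y) = (0.568615, -0.786451), (dx/dtau, dy/dtau) = (0.214246, -0.119019); Gamma_xxx = 1.592291, Gamma_xxy = -0.558963, Gamma_xyy = 0.000000, Gamma_yxx = -0.279482, Gamma_yxy = 0.098110, Gamma_yyy = 0.000000; k3 = (0.214246, -0.119019, -0.101595, 0.017832)
  k4: at (x, y) = (0.590167, -0.798369), (dx/dtau, dy/dtau) = (0.203966, -0.117218); Gamma_xxx = 1.540252, Gamma_xxy = -0.557090, Gamma_xyy = 0.000000, Gamma_yxx = -0.278545, Gamma_yxy = 0.100746, Gamma_yyy = 0.000000; k4 = (0.203966, -0.117218, -0.090716, 0.016405)
  Y <- Y + (h/6)(k1 + 2k2 + 2k3 + k4): x = 0.5901, y = -0.7984, dx/dtau = 0.2040, dy/dtau = -0.1172
step 3:
  k1: at (x, y) = (0.590074, -0.798358), (dx/dtau, dy/dtau) = (0.204023, -0.117230); Gamma_xxx = 1.540478, Gamma_xxy = -0.557088, Gamma_xyy = 0.000000, Gamma_yxx = -0.278544, Gamma_yxy = 0.100731, Gamma_yyy = 0.000000; k1 = (0.204023, -0.117230, -0.090771, 0.016413)
  k2: at (x, y) = (0.610476, -0.810080), (dx/dtau, dy/dtau) = (0.194946, -0.115588); Gamma_xxx = 1.493780, Gamma_xxy = -0.554892, Gamma_xyy = 0.000000, Gamma_yxx = -0.277446, Gamma_yxy = 0.103062, Gamma_yyy = 0.000000; k2 = (0.194946, -0.115588, -0.081777, 0.015189)
  k3: at (x, y) = (0.609568, -0.809916), (dx/dtau, dy/dtau) = (0.195845, -0.115711); Gamma_xxx = 1.495865, Gamma_xxy = -0.554896, Gamma_xyy = 0.000000, Gamma_yxx = -0.277448, Gamma_yxy = 0.102920, Gamma_yyy = 0.000000; k3 = (0.195845, -0.115711, -0.082524, 0.015306)
  k4: at (x, y) = (0.629243, -0.821500), (dx/dtau, dy/dtau) = (0.187518, -0.114168); Gamma_xxx = 1.452943, Gamma_xxy = -0.552475, Gamma_xyy = 0.000000, Gamma_yxx = -0.276237, Gamma_yxy = 0.105038, Gamma_yyy = 0.000000; k4 = (0.187518, -0.114168, -0.074745, 0.014211)
  Y <- Y + (h/6)(k1 + 2k2 + 2k3 + k4): x = 0.6292, y = -0.8215, dx/dtau = 0.1876, dy/dtau = -0.1142
step 4:
  k1: at (x, y) = (0.629178, -0.821491), (dx/dtau, dy/dtau) = (0.187552, -0.114176); Gamma_xxx = 1.453086, Gamma_xxy = -0.552475, Gamma_xyy = 0.000000, Gamma_yxx = -0.276238, Gamma_yxy = 0.105028, Gamma_yyy = 0.000000; k1 = (0.187552, -0.114176, -0.074775, 0.014215)
  k2: at (x, y) = (0.647933, -0.832908), (dx/dtau, dy/dtau) = (0.180075, -0.112754); Gamma_xxx = 1.414086, Gamma_xxy = -0.549880, Gamma_xyy = 0.000000, Gamma_yxx = -0.274940, Gamma_yxy = 0.106913, Gamma_yyy = 0.000000; k2 = (0.180075, -0.112754, -0.068184, 0.013257)
  k3: at (x, y) = (0.647185, -0.832766), (dx/dtau, dy/dtau) = (0.180734, -0.112850); Gamma_xxx = 1.415652, Gamma_xxy = -0.549901, Gamma_xyy = 0.000000, Gamma_yxx = -0.274950, Gamma_yxy = 0.106803, Gamma_yyy = 0.000000; k3 = (0.180734, -0.112850, -0.068673, 0.013338)
  k4: at (x, y) = (0.665325, -0.844061), (dx/dtau, dy/dtau) = (0.173818, -0.111508); Gamma_xxx = 1.379540, Gamma_xxy = -0.547183, Gamma_xyy = 0.000000, Gamma_yxx = -0.273592, Gamma_yxy = 0.108518, Gamma_yyy = 0.000000; k4 = (0.173818, -0.111508, -0.062890, 0.012472)
  Y <- Y + (h/6)(k1 + 2k2 + 2k3 + k4): x = 0.6653, y = -0.8441, dx/dtau = 0.1738, dy/dtau = -0.1115


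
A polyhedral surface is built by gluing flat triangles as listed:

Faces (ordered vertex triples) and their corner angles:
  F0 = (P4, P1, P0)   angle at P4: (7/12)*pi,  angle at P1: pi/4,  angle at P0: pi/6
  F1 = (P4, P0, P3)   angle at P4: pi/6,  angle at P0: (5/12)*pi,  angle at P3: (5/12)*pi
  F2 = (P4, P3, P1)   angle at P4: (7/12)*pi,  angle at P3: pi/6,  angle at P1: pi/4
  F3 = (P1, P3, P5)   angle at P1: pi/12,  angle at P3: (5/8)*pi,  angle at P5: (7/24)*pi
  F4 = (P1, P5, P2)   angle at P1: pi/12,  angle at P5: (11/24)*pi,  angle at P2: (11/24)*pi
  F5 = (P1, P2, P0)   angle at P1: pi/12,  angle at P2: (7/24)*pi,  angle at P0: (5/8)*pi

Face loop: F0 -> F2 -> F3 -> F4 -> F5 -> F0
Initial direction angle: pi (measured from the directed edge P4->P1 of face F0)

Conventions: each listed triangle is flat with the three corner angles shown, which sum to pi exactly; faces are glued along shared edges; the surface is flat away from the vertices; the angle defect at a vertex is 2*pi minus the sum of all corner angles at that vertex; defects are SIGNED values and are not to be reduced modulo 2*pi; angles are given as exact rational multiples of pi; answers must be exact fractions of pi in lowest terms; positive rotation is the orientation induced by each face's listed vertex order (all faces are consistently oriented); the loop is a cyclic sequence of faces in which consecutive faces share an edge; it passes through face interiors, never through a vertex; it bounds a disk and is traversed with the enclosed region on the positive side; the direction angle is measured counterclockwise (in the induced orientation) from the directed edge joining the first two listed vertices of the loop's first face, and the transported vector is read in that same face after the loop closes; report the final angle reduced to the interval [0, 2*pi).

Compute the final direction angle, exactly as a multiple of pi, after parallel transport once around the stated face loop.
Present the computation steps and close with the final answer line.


enclosed vertex P1: corner angles sum to (3/4)*pi, defect = 2*pi - (3/4)*pi = (5/4)*pi
by Gauss-Bonnet the loop rotates the vector by the enclosed defect sum (positive orientation, mod 2*pi)
final angle = pi + (5/4)*pi = pi/4 (mod 2*pi)

Answer: final direction angle = pi/4


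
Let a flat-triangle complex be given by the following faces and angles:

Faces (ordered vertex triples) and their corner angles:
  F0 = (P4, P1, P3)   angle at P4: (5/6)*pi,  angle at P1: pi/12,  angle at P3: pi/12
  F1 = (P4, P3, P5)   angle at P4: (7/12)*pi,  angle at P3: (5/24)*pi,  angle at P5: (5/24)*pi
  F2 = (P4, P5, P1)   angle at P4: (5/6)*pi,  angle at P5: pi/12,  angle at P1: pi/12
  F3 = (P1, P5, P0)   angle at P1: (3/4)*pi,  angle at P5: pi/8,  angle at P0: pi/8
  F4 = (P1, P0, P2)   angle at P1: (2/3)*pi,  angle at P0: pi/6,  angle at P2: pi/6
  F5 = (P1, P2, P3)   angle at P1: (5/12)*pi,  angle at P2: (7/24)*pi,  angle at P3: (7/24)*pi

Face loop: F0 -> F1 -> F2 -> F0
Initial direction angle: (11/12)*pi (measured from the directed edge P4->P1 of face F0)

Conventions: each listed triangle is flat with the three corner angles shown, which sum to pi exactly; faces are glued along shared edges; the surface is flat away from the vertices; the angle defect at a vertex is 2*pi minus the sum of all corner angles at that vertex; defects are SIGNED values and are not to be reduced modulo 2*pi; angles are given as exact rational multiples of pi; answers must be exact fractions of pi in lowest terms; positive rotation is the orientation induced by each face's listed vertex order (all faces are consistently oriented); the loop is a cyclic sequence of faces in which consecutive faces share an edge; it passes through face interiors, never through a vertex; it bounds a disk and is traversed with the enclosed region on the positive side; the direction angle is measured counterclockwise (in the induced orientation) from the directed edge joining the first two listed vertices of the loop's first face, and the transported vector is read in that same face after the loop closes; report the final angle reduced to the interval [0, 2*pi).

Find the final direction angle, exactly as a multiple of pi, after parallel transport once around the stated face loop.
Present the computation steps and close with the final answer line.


enclosed vertex P4: corner angles sum to (9/4)*pi, defect = 2*pi - (9/4)*pi = -pi/4
the rotation equals the total enclosed defect, so the final angle is initial + defects (mod 2*pi)
final angle = (11/12)*pi - pi/4 = (2/3)*pi (mod 2*pi)

Answer: final direction angle = (2/3)*pi


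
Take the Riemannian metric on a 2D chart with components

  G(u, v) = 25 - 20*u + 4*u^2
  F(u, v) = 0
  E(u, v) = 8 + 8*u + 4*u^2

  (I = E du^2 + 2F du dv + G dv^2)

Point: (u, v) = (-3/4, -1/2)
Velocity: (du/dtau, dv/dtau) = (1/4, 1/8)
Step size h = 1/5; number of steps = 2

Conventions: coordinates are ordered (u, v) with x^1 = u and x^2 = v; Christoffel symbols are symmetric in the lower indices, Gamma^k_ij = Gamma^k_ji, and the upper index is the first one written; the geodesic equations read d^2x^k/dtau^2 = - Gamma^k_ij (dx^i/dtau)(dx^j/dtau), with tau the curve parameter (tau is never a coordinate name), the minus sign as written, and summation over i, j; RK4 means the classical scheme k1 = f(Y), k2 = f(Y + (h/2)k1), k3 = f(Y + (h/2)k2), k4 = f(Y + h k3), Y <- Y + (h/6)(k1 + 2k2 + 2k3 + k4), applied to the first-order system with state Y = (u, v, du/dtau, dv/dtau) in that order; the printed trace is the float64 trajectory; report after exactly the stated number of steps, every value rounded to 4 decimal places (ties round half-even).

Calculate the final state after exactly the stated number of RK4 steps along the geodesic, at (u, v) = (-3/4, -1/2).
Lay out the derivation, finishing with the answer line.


f(Y) = (du/dtau, dv/dtau, -Gamma^u_ij Y'^i Y'^j, -Gamma^v_ij Y'^i Y'^j) with the Gammas evaluated at the stage position; h = 0.200000; intermediate values shown to 6 dp
step 0: u = -0.7500, v = -0.5000, du/dtau = 0.2500, dv/dtau = 0.1250
step 1:
  k1: at (u, v) = (-0.750000, -0.500000), (du/dtau, dv/dtau) = (0.250000, 0.125000); Gamma_uuu = 0.235294, Gamma_uuv = 0.000000, Gamma_uvv = 3.058824, Gamma_vuu = 0.000000, Gamma_vuv = -0.307692, Gamma_vvv = 0.000000; k1 = (0.250000, 0.125000, -0.062500, 0.019231)
  k2: at (u, v) = (-0.725000, -0.487500), (du/dtau, dv/dtau) = (0.243750, 0.126923); Gamma_uuu = 0.255665, Gamma_uuv = 0.000000, Gamma_uvv = 2.998257, Gamma_vuu = 0.000000, Gamma_vuv = -0.310078, Gamma_vvv = 0.000000; k2 = (0.243750, 0.126923, -0.063490, 0.019186)
  k3: at (u, v) = (-0.725625, -0.487308), (du/dtau, dv/dtau) = (0.243651, 0.126919); Gamma_uuu = 0.255166, Gamma_uuv = 0.000000, Gamma_uvv = 2.999795, Gamma_vuu = 0.000000, Gamma_vuv = -0.310017, Gamma_vvv = 0.000000; k3 = (0.243651, 0.126919, -0.063470, 0.019174)
  k4: at (u, v) = (-0.701270, -0.474616), (du/dtau, dv/dtau) = (0.237306, 0.128835); Gamma_uuu = 0.274256, Gamma_uuv = 0.000000, Gamma_uvv = 2.938995, Gamma_vuu = 0.000000, Gamma_vuv = -0.312376, Gamma_vvv = 0.000000; k4 = (0.237306, 0.128835, -0.064227, 0.019101)
  Y <- Y + (h/6)(k1 + 2k2 + 2k3 + k4): u = -0.7013, v = -0.4746, du/dtau = 0.2373, dv/dtau = 0.1288
step 2:
  k1: at (u, v) = (-0.701263, -0.474616), (du/dtau, dv/dtau) = (0.237312, 0.128835); Gamma_uuu = 0.274261, Gamma_uuv = 0.000000, Gamma_uvv = 2.938978, Gamma_vuu = 0.000000, Gamma_vuv = -0.312377, Gamma_vvv = 0.000000; k1 = (0.237312, 0.128835, -0.064228, 0.019101)
  k2: at (u, v) = (-0.677532, -0.461733), (du/dtau, dv/dtau) = (0.230889, 0.130745); Gamma_uuu = 0.292094, Gamma_uuv = 0.000000, Gamma_uvv = 2.878237, Gamma_vuu = 0.000000, Gamma_vuv = -0.314710, Gamma_vvv = 0.000000; k2 = (0.230889, 0.130745, -0.064773, 0.019001)
  k3: at (u, v) = (-0.678174, -0.461542), (du/dtau, dv/dtau) = (0.230834, 0.130735); Gamma_uuu = 0.291622, Gamma_uuv = 0.000000, Gamma_uvv = 2.879898, Gamma_vuu = 0.000000, Gamma_vuv = -0.314646, Gamma_vvv = 0.000000; k3 = (0.230834, 0.130735, -0.064761, 0.018991)
  k4: at (u, v) = (-0.655096, -0.448469), (du/dtau, dv/dtau) = (0.224360, 0.132633); Gamma_uuu = 0.308236, Gamma_uuv = 0.000000, Gamma_uvv = 2.819672, Gamma_vuu = 0.000000, Gamma_vuv = -0.316948, Gamma_vvv = 0.000000; k4 = (0.224360, 0.132633, -0.065118, 0.018863)
  Y <- Y + (h/6)(k1 + 2k2 + 2k3 + k4): u = -0.6551, v = -0.4485, du/dtau = 0.2244, dv/dtau = 0.1326

Answer: u = -0.6551, v = -0.4485, du/dtau = 0.2244, dv/dtau = 0.1326


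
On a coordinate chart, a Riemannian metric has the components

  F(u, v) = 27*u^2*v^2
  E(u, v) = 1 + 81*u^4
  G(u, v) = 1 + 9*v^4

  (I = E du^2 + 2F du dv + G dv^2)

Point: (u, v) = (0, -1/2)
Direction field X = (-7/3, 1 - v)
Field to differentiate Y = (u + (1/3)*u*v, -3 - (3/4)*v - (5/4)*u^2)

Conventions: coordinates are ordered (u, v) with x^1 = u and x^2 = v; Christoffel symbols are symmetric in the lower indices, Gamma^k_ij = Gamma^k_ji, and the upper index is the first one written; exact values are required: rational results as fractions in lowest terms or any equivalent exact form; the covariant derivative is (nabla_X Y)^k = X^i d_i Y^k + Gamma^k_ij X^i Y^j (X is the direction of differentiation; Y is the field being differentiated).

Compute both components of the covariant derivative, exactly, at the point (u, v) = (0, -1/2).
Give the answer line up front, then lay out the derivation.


Answer: (nabla_X Y)^u = -35/18, (nabla_X Y)^v = 909/200

E = 1, F = 0, G = 25/16 at the point
E_u = 0, E_v = 0, F_u = 0, F_v = 0, G_u = 0, G_v = -9/2
EG - F^2 = 25/16;  g^inv = (16/25) * [[25/16, 0], [0, 1]]
first-kind symbols [ij,l] = (1/2)(d_i g_jl + d_j g_il - d_l g_ij): [uu,u] = E_u/2 = 0, [uu,v] = F_u - E_v/2 = 0, [uv,u] = E_v/2 = 0, [uv,v] = G_u/2 = 0, [vv,u] = F_v - G_u/2 = 0, [vv,v] = G_v/2 = -9/4
Gamma^u_ij = (G*[ij,u] - F*[ij,v])/(EG - F^2), Gamma^v_ij = (E*[ij,v] - F*[ij,u])/(EG - F^2)
Gamma_uuu = 0, Gamma_uuv = 0, Gamma_uvv = 0, Gamma_vuu = 0, Gamma_vuv = 0, Gamma_vvv = -36/25
X = (-7/3, 3/2), Y = (0, -21/8) at the point


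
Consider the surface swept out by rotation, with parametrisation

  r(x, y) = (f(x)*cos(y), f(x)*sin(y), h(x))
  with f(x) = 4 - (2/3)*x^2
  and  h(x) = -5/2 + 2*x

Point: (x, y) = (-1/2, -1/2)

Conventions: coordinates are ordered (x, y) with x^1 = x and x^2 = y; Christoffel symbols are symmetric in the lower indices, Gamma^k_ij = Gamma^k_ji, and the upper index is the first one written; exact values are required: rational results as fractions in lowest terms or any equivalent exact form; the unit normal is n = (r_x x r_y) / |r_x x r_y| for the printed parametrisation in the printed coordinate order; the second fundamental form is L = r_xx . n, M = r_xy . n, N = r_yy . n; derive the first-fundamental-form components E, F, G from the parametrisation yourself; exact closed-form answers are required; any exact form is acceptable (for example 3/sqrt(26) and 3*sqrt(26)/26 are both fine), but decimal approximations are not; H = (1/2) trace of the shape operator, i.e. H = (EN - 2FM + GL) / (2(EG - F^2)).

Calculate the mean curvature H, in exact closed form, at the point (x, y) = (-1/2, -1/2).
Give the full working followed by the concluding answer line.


f = 23/6, f' = 2/3, f'' = -4/3, h' = 2, h'' = 0
E = 40/9, F = 0, G = 529/36; answer radicand W^2 = 40/9
unnormalised second-form numerators: l = 8/3, m = 0, n = 23/3; L = l/sqrt(40/9), and similarly M = m/sqrt(W^2), N = n/sqrt(W^2)
H = (E*n - 2*F*m + G*l) / (2*(EG - F^2)*sqrt(W^2)); E*n - 2*F*m + G*l = 1978/27, EG - F^2 = 5290/81, so H = (129/230)/sqrt(40/9)

Answer: H = 387*sqrt(10)/4600


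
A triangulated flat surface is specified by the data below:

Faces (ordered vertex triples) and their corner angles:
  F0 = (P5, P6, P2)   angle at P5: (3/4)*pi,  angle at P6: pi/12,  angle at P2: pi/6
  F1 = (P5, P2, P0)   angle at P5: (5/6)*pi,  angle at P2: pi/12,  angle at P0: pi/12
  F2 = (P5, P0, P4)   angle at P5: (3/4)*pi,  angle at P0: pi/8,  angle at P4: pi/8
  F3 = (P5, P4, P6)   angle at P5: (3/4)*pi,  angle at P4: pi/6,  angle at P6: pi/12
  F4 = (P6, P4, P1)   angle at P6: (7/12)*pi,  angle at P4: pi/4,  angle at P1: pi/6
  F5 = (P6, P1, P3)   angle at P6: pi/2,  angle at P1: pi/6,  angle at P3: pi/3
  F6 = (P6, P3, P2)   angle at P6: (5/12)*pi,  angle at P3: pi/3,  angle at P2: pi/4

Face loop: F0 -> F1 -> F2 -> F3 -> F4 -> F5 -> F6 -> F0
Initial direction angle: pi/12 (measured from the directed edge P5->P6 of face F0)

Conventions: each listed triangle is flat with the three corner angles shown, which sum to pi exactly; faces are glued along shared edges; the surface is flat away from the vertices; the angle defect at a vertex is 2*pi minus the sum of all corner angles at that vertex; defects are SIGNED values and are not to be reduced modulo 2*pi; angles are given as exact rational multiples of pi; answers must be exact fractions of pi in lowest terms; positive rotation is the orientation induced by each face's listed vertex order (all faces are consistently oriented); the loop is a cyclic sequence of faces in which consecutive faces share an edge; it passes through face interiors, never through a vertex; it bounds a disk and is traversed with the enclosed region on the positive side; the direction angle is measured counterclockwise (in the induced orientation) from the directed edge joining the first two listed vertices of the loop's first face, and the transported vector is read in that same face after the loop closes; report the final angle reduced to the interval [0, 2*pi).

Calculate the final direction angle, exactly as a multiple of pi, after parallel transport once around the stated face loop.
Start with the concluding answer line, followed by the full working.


Answer: final direction angle = (4/3)*pi

enclosed vertex P5: corner angles sum to (37/12)*pi, defect = 2*pi - (37/12)*pi = (-13/12)*pi
enclosed vertex P6: corner angles sum to (5/3)*pi, defect = 2*pi - (5/3)*pi = pi/3
adding the enclosed defects to the starting angle (mod 2*pi, induced orientation) gives the holonomy
final angle = pi/12 - (3/4)*pi = (4/3)*pi (mod 2*pi)


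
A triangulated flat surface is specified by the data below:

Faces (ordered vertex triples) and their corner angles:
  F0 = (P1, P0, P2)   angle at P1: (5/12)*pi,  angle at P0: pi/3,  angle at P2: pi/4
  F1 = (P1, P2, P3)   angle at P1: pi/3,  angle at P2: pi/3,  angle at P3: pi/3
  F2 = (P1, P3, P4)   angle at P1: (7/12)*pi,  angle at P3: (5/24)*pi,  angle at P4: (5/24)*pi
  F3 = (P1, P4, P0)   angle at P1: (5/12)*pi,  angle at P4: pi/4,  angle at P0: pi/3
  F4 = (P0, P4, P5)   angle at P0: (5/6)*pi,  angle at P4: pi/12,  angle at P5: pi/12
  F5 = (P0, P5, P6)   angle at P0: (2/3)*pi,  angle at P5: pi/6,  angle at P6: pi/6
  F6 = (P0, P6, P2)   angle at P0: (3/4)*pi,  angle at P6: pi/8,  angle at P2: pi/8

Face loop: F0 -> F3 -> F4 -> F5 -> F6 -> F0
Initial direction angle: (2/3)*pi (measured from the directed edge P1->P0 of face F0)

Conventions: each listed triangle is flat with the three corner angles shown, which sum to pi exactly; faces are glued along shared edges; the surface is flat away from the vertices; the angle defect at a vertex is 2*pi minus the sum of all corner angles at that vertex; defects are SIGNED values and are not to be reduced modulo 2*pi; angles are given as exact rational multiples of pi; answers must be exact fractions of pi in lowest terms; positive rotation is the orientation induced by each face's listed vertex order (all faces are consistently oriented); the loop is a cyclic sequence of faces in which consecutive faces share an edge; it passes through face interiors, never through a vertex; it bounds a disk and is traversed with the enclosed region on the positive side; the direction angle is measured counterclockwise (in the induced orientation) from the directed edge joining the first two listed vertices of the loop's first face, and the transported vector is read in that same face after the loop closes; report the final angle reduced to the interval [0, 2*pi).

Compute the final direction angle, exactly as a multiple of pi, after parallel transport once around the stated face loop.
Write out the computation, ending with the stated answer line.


enclosed vertex P0: corner angles sum to (35/12)*pi, defect = 2*pi - (35/12)*pi = (-11/12)*pi
holonomy = initial angle + sum of enclosed defects (mod 2*pi), positive in the induced orientation
final angle = (2/3)*pi - (11/12)*pi = (7/4)*pi (mod 2*pi)

Answer: final direction angle = (7/4)*pi


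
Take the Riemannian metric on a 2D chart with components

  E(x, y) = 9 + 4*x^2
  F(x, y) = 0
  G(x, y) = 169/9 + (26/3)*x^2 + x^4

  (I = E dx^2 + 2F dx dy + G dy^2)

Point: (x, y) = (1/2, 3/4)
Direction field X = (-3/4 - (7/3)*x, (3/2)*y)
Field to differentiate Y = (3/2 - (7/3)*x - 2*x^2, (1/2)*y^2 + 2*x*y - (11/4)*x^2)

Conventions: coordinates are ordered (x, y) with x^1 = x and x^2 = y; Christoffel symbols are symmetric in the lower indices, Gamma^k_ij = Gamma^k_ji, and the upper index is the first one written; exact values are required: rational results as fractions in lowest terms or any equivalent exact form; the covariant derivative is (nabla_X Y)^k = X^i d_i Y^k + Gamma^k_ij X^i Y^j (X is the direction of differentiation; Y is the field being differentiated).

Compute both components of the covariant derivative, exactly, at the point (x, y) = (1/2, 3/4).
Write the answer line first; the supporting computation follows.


Answer: (nabla_X Y)^x = 754993/92160, (nabla_X Y)^y = 2207/528

E = 10, F = 0, G = 3025/144 at the point
E_x = 4, E_y = 0, F_x = 0, F_y = 0, G_x = 55/6, G_y = 0
EG - F^2 = 15125/72;  g^inv = (72/15125) * [[3025/144, 0], [0, 10]]
first-kind symbols [ij,l] = (1/2)(d_i g_jl + d_j g_il - d_l g_ij): [xx,x] = E_x/2 = 2, [xx,y] = F_x - E_y/2 = 0, [xy,x] = E_y/2 = 0, [xy,y] = G_x/2 = 55/12, [yy,x] = F_y - G_x/2 = -55/12, [yy,y] = G_y/2 = 0
Gamma^x_ij = (G*[ij,x] - F*[ij,y])/(EG - F^2), Gamma^y_ij = (E*[ij,y] - F*[ij,x])/(EG - F^2)
Gamma_xxx = 1/5, Gamma_xxy = 0, Gamma_xyy = -11/24, Gamma_yxx = 0, Gamma_yxy = 12/55, Gamma_yyy = 0
X = (-23/12, 9/8), Y = (-1/6, 11/32) at the point


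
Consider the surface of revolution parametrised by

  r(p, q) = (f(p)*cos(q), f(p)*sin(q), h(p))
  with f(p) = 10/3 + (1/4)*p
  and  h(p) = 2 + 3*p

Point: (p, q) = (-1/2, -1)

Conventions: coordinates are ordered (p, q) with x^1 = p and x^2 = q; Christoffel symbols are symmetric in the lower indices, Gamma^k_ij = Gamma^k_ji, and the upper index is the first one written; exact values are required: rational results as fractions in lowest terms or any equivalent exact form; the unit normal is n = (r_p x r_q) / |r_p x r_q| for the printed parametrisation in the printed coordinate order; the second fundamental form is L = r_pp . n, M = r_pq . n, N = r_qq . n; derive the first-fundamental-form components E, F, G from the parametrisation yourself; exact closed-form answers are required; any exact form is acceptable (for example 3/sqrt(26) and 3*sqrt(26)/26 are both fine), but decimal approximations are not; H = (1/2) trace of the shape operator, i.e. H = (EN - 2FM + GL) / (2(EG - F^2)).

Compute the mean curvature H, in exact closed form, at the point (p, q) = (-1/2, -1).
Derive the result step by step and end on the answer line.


f = 77/24, f' = 1/4, f'' = 0, h' = 3, h'' = 0
E = 145/16, F = 0, G = 5929/576; answer radicand W^2 = 145/16
unnormalised second-form numerators: l = 0, m = 0, n = 77/8; L = l/sqrt(145/16), and similarly M = m/sqrt(W^2), N = n/sqrt(W^2)
H = (E*n - 2*F*m + G*l) / (2*(EG - F^2)*sqrt(W^2)); E*n - 2*F*m + G*l = 11165/128, EG - F^2 = 859705/9216, so H = (36/77)/sqrt(145/16)

Answer: H = 144*sqrt(145)/11165
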